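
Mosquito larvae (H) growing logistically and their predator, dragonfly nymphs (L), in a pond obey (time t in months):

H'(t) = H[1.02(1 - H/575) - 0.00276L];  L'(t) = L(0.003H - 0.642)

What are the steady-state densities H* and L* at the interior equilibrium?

H* ≈ 214, L* ≈ 232

From dL/dt = 0 with L > 0: 0.003H* = 0.642, so H* = 214.
Substitute into dH/dt = 0: 1.02(1 - 214/575) = 0.00276L*.
The bracket is 0.628, giving L* = 0.64/0.00276 = 232.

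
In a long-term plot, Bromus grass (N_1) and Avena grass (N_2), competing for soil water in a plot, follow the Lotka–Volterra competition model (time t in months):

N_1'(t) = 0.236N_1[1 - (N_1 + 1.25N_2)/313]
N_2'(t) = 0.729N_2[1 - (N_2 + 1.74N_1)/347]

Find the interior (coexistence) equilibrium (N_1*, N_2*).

N_1* ≈ 103, N_2* ≈ 168

Setting both brackets to zero gives the nullclines N_1 + 1.25N_2 = 313 and 1.74N_1 + N_2 = 347.
Substituting N_2 = 347 - 1.74N_1 into the first: N_1(1 - 1.25·1.74) = 313 - 1.25·347.
So N_1* = -121/-1.17 = 103, and then N_2* = 347 - 1.74·103 = 168.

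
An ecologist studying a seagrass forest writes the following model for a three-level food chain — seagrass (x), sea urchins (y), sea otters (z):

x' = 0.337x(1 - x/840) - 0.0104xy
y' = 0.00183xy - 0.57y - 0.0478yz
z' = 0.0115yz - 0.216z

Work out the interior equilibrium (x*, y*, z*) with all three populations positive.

From dz/dt = 0: 0.0115y* = 0.216, so y* = 18.8.
From dx/dt = 0: 0.337(1 - x*/840) = 0.0104·18.8, giving x* = 840·(1 - 0.58) = 353.
From dy/dt = 0: 0.00183·353 - 0.57 = 0.0478z*, so z* = 0.0762/0.0478 = 1.59.

x* ≈ 353, y* ≈ 18.8, z* ≈ 1.59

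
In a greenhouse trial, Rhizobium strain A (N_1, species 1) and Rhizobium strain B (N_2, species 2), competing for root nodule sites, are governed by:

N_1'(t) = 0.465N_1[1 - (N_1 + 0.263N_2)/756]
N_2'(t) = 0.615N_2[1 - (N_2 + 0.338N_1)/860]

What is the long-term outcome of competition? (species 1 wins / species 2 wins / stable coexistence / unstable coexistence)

stable coexistence

Compare the nullcline intercepts: K1/α12 = 756/0.263 = 2870 > K2 = 860; K2/α21 = 860/0.338 = 2540 > K1 = 756.
Since both inequalities hold, each species can invade when rare, so the interior equilibrium is stable.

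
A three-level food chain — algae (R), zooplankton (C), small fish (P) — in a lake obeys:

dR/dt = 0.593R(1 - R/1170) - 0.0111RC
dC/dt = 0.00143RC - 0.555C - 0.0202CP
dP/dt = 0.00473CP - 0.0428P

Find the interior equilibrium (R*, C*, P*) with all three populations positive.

R* ≈ 972, C* ≈ 9.05, P* ≈ 41.3

From dP/dt = 0: 0.00473C* = 0.0428, so C* = 9.05.
From dR/dt = 0: 0.593(1 - R*/1170) = 0.0111·9.05, giving R* = 1170·(1 - 0.169) = 972.
From dC/dt = 0: 0.00143·972 - 0.555 = 0.0202P*, so P* = 0.835/0.0202 = 41.3.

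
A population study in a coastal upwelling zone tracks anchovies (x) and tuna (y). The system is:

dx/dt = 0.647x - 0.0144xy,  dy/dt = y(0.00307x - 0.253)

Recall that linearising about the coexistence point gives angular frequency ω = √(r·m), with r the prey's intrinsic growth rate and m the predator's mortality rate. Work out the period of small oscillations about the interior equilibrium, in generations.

Here r = 0.647 and m = 0.253, so r·m = 0.164.
ω = √0.164 = 0.405 per generation, hence T = 2π/ω ≈ 15.5 generations.

T ≈ 15.5 generations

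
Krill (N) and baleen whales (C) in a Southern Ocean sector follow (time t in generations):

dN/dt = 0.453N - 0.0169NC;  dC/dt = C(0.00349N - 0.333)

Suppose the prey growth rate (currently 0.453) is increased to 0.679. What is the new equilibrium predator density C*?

At the interior fixed point, setting dN/dt = 0 with N > 0 fixes C* = (prey growth rate)/(NC coefficient) — independent of the other coefficients.
With the change, C* = 0.679/0.0169 = 40.2; it rises from 26.8.

C* ≈ 40.2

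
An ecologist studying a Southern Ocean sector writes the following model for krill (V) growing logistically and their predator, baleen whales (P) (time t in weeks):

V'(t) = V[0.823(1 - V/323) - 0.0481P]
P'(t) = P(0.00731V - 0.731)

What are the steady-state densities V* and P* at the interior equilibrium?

From dP/dt = 0 with P > 0: 0.00731V* = 0.731, so V* = 100.
Substitute into dV/dt = 0: 0.823(1 - 100/323) = 0.0481P*.
The bracket is 0.69, giving P* = 0.568/0.0481 = 11.8.

V* ≈ 100, P* ≈ 11.8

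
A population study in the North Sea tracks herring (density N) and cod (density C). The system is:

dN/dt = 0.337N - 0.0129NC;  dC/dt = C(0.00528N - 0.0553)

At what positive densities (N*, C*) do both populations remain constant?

Set dC/dt = 0 with C > 0: 0.00528N - 0.0553 = 0, so N* = 0.0553/0.00528 = 10.5.
Set dN/dt = 0 with N > 0: 0.337 - 0.0129C = 0, so C* = 0.337/0.0129 = 26.1.

N* ≈ 10.5, C* ≈ 26.1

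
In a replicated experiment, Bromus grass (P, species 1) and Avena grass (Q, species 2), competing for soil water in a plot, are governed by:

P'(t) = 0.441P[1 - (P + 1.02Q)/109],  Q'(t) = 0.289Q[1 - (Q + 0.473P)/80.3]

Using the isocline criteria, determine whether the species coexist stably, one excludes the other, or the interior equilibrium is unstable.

stable coexistence

Compare the nullcline intercepts: K1/α12 = 109/1.02 = 107 > K2 = 80.3; K2/α21 = 80.3/0.473 = 170 > K1 = 109.
Since both inequalities hold, each species can invade when rare, so the interior equilibrium is stable.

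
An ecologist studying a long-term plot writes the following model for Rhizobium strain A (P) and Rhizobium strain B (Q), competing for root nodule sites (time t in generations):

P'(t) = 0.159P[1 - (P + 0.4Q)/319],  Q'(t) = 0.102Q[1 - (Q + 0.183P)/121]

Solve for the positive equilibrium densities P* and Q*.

Setting both brackets to zero gives the nullclines P + 0.4Q = 319 and 0.183P + Q = 121.
Substituting Q = 121 - 0.183P into the first: P(1 - 0.4·0.183) = 319 - 0.4·121.
So P* = 271/0.927 = 292, and then Q* = 121 - 0.183·292 = 67.6.

P* ≈ 292, Q* ≈ 67.6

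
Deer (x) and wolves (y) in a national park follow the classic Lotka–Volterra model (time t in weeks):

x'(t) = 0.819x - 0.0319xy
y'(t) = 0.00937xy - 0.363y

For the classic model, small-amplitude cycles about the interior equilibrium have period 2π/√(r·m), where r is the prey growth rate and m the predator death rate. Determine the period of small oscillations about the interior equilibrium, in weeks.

Here r = 0.819 and m = 0.363, so r·m = 0.297.
ω = √0.297 = 0.545 per week, hence T = 2π/ω ≈ 11.5 weeks.

T ≈ 11.5 weeks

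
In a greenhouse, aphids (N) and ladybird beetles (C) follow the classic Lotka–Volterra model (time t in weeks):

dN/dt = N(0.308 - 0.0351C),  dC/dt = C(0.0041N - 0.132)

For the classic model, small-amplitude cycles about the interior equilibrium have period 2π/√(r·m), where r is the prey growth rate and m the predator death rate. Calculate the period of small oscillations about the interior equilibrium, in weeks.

T ≈ 31.2 weeks

Here r = 0.308 and m = 0.132, so r·m = 0.0407.
ω = √0.0407 = 0.202 per week, hence T = 2π/ω ≈ 31.2 weeks.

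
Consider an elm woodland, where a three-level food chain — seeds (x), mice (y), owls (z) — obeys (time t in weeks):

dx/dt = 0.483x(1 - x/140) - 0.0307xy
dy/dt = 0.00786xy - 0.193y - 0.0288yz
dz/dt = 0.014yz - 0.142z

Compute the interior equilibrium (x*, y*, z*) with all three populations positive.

From dz/dt = 0: 0.014y* = 0.142, so y* = 10.1.
From dx/dt = 0: 0.483(1 - x*/140) = 0.0307·10.1, giving x* = 140·(1 - 0.645) = 49.7.
From dy/dt = 0: 0.00786·49.7 - 0.193 = 0.0288z*, so z* = 0.198/0.0288 = 6.87.

x* ≈ 49.7, y* ≈ 10.1, z* ≈ 6.87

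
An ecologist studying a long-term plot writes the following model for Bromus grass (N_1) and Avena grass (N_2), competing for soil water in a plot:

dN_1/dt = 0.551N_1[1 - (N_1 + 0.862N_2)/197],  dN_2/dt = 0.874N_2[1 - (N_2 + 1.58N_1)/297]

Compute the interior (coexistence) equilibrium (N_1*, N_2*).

Setting both brackets to zero gives the nullclines N_1 + 0.862N_2 = 197 and 1.58N_1 + N_2 = 297.
Substituting N_2 = 297 - 1.58N_1 into the first: N_1(1 - 0.862·1.58) = 197 - 0.862·297.
So N_1* = -59/-0.362 = 163, and then N_2* = 297 - 1.58·163 = 39.4.

N_1* ≈ 163, N_2* ≈ 39.4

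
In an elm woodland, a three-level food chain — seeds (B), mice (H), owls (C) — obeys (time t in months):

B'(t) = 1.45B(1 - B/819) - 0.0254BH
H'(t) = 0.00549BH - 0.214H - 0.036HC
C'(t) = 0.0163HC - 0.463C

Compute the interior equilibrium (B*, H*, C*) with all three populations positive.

B* ≈ 411, H* ≈ 28.4, C* ≈ 56.8

From dC/dt = 0: 0.0163H* = 0.463, so H* = 28.4.
From dB/dt = 0: 1.45(1 - B*/819) = 0.0254·28.4, giving B* = 819·(1 - 0.498) = 411.
From dH/dt = 0: 0.00549·411 - 0.214 = 0.036C*, so C* = 2.05/0.036 = 56.8.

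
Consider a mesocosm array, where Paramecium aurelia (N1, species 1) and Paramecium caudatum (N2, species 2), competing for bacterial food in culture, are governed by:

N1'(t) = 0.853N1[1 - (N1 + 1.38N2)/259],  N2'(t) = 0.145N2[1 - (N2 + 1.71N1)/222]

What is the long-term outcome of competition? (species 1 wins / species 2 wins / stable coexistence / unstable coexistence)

unstable coexistence (outcome depends on initial conditions)

Compare the nullcline intercepts: K1/α12 = 259/1.38 = 188 < K2 = 222; K2/α21 = 222/1.71 = 130 < K1 = 259.
Since both are reversed, neither can invade when rare; the interior point is a saddle.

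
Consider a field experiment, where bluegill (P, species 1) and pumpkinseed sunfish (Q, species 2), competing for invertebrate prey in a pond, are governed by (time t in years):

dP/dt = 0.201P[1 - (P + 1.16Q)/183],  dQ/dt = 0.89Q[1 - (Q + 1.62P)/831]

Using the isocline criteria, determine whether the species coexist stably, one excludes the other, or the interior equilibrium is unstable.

species 2 excludes species 1

Compare the nullcline intercepts: K1/α12 = 183/1.16 = 158 < K2 = 831; K2/α21 = 831/1.62 = 513 > K1 = 183.
Since the inequalities point opposite ways, species 2 can invade but species 1 cannot.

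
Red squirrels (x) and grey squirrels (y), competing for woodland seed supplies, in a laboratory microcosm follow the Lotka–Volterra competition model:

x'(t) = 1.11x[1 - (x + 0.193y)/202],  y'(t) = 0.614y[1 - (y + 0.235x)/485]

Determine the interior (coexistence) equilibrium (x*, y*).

Setting both brackets to zero gives the nullclines x + 0.193y = 202 and 0.235x + y = 485.
Substituting y = 485 - 0.235x into the first: x(1 - 0.193·0.235) = 202 - 0.193·485.
So x* = 108/0.955 = 114, and then y* = 485 - 0.235·114 = 458.

x* ≈ 114, y* ≈ 458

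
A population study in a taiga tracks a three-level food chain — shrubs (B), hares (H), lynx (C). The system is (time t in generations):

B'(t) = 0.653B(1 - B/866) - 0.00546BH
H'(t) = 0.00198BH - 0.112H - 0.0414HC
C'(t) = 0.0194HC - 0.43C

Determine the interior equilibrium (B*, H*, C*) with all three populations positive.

From dC/dt = 0: 0.0194H* = 0.43, so H* = 22.2.
From dB/dt = 0: 0.653(1 - B*/866) = 0.00546·22.2, giving B* = 866·(1 - 0.185) = 706.
From dH/dt = 0: 0.00198·706 - 0.112 = 0.0414C*, so C* = 1.28/0.0414 = 31.

B* ≈ 706, H* ≈ 22.2, C* ≈ 31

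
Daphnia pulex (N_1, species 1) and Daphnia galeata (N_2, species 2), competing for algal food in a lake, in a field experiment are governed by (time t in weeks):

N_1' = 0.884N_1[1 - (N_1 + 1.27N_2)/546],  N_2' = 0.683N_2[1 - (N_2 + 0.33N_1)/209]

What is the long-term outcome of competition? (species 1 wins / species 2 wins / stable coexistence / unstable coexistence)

Compare the nullcline intercepts: K1/α12 = 546/1.27 = 430 > K2 = 209; K2/α21 = 209/0.33 = 633 > K1 = 546.
Since both inequalities hold, each species can invade when rare, so the interior equilibrium is stable.

stable coexistence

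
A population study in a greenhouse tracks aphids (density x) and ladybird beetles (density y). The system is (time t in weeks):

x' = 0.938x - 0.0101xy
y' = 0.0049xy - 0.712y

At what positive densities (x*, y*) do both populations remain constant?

x* ≈ 145, y* ≈ 92.9

Set dy/dt = 0 with y > 0: 0.0049x - 0.712 = 0, so x* = 0.712/0.0049 = 145.
Set dx/dt = 0 with x > 0: 0.938 - 0.0101y = 0, so y* = 0.938/0.0101 = 92.9.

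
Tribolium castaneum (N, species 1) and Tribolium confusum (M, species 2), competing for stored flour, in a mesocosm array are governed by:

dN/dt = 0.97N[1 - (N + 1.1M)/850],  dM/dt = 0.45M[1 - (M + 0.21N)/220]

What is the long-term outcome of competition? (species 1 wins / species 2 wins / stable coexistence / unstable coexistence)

stable coexistence

Compare the nullcline intercepts: K1/α12 = 850/1.1 = 773 > K2 = 220; K2/α21 = 220/0.21 = 1050 > K1 = 850.
Since both inequalities hold, each species can invade when rare, so the interior equilibrium is stable.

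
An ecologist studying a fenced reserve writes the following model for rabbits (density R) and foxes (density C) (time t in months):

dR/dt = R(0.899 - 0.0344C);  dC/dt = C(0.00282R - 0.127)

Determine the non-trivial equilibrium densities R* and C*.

R* ≈ 45, C* ≈ 26.1

Set dC/dt = 0 with C > 0: 0.00282R - 0.127 = 0, so R* = 0.127/0.00282 = 45.
Set dR/dt = 0 with R > 0: 0.899 - 0.0344C = 0, so C* = 0.899/0.0344 = 26.1.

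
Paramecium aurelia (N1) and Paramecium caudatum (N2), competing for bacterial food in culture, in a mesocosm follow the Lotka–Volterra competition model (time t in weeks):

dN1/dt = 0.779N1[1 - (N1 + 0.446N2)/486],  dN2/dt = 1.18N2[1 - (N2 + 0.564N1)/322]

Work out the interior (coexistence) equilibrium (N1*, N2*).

Setting both brackets to zero gives the nullclines N1 + 0.446N2 = 486 and 0.564N1 + N2 = 322.
Substituting N2 = 322 - 0.564N1 into the first: N1(1 - 0.446·0.564) = 486 - 0.446·322.
So N1* = 342/0.748 = 457, and then N2* = 322 - 0.564·457 = 64.

N1* ≈ 457, N2* ≈ 64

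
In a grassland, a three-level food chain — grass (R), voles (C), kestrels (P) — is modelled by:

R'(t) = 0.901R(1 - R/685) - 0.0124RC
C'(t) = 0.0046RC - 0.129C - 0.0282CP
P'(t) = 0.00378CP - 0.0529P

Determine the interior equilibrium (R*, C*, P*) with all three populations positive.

From dP/dt = 0: 0.00378C* = 0.0529, so C* = 14.
From dR/dt = 0: 0.901(1 - R*/685) = 0.0124·14, giving R* = 685·(1 - 0.193) = 553.
From dC/dt = 0: 0.0046·553 - 0.129 = 0.0282P*, so P* = 2.42/0.0282 = 85.6.

R* ≈ 553, C* ≈ 14, P* ≈ 85.6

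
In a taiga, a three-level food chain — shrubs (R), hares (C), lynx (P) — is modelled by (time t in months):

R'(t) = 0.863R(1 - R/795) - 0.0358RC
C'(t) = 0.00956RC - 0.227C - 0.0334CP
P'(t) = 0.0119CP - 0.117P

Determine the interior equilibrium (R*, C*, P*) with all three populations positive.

R* ≈ 471, C* ≈ 9.83, P* ≈ 128

From dP/dt = 0: 0.0119C* = 0.117, so C* = 9.83.
From dR/dt = 0: 0.863(1 - R*/795) = 0.0358·9.83, giving R* = 795·(1 - 0.408) = 471.
From dC/dt = 0: 0.00956·471 - 0.227 = 0.0334P*, so P* = 4.27/0.0334 = 128.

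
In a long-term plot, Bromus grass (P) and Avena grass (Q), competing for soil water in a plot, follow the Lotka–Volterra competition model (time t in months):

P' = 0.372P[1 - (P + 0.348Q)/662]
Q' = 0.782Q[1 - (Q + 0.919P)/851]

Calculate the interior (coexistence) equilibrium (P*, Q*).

Setting both brackets to zero gives the nullclines P + 0.348Q = 662 and 0.919P + Q = 851.
Substituting Q = 851 - 0.919P into the first: P(1 - 0.348·0.919) = 662 - 0.348·851.
So P* = 366/0.68 = 538, and then Q* = 851 - 0.919·538 = 357.

P* ≈ 538, Q* ≈ 357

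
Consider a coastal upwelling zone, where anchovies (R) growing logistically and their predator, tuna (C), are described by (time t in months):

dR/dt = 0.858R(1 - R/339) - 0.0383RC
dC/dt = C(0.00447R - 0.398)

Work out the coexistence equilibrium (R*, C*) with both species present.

R* ≈ 89, C* ≈ 16.5

From dC/dt = 0 with C > 0: 0.00447R* = 0.398, so R* = 89.
Substitute into dR/dt = 0: 0.858(1 - 89/339) = 0.0383C*.
The bracket is 0.737, giving C* = 0.633/0.0383 = 16.5.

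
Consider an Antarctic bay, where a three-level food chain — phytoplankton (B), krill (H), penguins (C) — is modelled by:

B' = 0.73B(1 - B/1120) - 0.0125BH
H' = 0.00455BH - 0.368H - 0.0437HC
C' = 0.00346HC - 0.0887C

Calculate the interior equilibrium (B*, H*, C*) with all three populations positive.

From dC/dt = 0: 0.00346H* = 0.0887, so H* = 25.6.
From dB/dt = 0: 0.73(1 - B*/1120) = 0.0125·25.6, giving B* = 1120·(1 - 0.439) = 628.
From dH/dt = 0: 0.00455·628 - 0.368 = 0.0437C*, so C* = 2.49/0.0437 = 57.

B* ≈ 628, H* ≈ 25.6, C* ≈ 57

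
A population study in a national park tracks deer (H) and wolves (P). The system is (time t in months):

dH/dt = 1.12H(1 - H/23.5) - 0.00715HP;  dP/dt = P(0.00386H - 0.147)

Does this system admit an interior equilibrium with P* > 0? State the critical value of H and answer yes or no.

Threshold H = 38.1; K < 38.1, so no, the predator goes extinct.

The predator equation gives dP/dt > 0 only when H > 0.147/0.00386 = 38.1.
Without the predator, H → K = 23.5. Since 23.5 < 38.1, the predator cannot invade.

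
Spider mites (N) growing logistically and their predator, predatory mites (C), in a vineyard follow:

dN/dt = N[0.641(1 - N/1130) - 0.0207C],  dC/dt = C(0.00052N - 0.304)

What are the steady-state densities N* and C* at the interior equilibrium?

From dC/dt = 0 with C > 0: 0.00052N* = 0.304, so N* = 585.
Substitute into dN/dt = 0: 0.641(1 - 585/1130) = 0.0207C*.
The bracket is 0.483, giving C* = 0.309/0.0207 = 14.9.

N* ≈ 585, C* ≈ 14.9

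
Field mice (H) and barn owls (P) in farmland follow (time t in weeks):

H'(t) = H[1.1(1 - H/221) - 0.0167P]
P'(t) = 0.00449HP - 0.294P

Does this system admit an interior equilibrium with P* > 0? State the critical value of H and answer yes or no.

The predator equation gives dP/dt > 0 only when H > 0.294/0.00449 = 65.5.
Without the predator, H → K = 221. Since 221 > 65.5, the predator can invade and persist.

Threshold H = 65.5; K > 65.5, so yes, the predator persists.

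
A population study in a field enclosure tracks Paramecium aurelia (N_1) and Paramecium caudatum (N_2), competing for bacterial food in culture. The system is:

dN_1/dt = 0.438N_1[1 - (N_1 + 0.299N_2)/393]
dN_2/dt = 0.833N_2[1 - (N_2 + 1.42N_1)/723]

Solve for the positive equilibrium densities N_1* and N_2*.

Setting both brackets to zero gives the nullclines N_1 + 0.299N_2 = 393 and 1.42N_1 + N_2 = 723.
Substituting N_2 = 723 - 1.42N_1 into the first: N_1(1 - 0.299·1.42) = 393 - 0.299·723.
So N_1* = 177/0.575 = 307, and then N_2* = 723 - 1.42·307 = 287.

N_1* ≈ 307, N_2* ≈ 287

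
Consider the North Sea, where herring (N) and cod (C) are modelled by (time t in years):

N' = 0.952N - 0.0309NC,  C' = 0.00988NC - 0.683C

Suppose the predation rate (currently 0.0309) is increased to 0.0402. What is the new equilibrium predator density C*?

C* ≈ 23.7

At the interior fixed point, setting dN/dt = 0 with N > 0 fixes C* = (prey growth rate)/(NC coefficient) — independent of the other coefficients.
With the change, C* = 0.952/0.0402 = 23.7; it falls from 30.8.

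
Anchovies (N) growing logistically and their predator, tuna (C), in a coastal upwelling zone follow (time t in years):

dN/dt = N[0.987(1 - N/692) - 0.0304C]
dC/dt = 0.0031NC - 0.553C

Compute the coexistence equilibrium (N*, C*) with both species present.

From dC/dt = 0 with C > 0: 0.0031N* = 0.553, so N* = 178.
Substitute into dN/dt = 0: 0.987(1 - 178/692) = 0.0304C*.
The bracket is 0.742, giving C* = 0.733/0.0304 = 24.1.

N* ≈ 178, C* ≈ 24.1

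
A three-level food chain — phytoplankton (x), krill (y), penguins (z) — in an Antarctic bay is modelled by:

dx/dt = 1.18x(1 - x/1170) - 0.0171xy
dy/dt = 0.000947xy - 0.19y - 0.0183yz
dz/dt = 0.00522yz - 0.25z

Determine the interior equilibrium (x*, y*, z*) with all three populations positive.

x* ≈ 358, y* ≈ 47.9, z* ≈ 8.14

From dz/dt = 0: 0.00522y* = 0.25, so y* = 47.9.
From dx/dt = 0: 1.18(1 - x*/1170) = 0.0171·47.9, giving x* = 1170·(1 - 0.694) = 358.
From dy/dt = 0: 0.000947·358 - 0.19 = 0.0183z*, so z* = 0.149/0.0183 = 8.14.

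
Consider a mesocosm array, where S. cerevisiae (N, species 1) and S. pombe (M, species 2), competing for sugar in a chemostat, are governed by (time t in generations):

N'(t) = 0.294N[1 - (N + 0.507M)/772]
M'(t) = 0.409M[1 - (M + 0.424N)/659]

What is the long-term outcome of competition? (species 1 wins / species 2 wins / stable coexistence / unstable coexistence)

Compare the nullcline intercepts: K1/α12 = 772/0.507 = 1520 > K2 = 659; K2/α21 = 659/0.424 = 1550 > K1 = 772.
Since both inequalities hold, each species can invade when rare, so the interior equilibrium is stable.

stable coexistence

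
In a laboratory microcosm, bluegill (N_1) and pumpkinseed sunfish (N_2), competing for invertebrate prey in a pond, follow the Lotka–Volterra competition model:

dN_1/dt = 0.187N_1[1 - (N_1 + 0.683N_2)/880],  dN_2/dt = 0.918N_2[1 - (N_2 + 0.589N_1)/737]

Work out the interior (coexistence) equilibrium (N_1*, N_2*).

N_1* ≈ 630, N_2* ≈ 366

Setting both brackets to zero gives the nullclines N_1 + 0.683N_2 = 880 and 0.589N_1 + N_2 = 737.
Substituting N_2 = 737 - 0.589N_1 into the first: N_1(1 - 0.683·0.589) = 880 - 0.683·737.
So N_1* = 377/0.598 = 630, and then N_2* = 737 - 0.589·630 = 366.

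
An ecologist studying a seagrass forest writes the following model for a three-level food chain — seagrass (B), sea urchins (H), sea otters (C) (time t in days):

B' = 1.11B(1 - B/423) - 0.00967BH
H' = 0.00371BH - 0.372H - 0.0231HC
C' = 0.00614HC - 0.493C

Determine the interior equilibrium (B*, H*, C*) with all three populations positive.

From dC/dt = 0: 0.00614H* = 0.493, so H* = 80.3.
From dB/dt = 0: 1.11(1 - B*/423) = 0.00967·80.3, giving B* = 423·(1 - 0.699) = 127.
From dH/dt = 0: 0.00371·127 - 0.372 = 0.0231C*, so C* = 0.0996/0.0231 = 4.31.

B* ≈ 127, H* ≈ 80.3, C* ≈ 4.31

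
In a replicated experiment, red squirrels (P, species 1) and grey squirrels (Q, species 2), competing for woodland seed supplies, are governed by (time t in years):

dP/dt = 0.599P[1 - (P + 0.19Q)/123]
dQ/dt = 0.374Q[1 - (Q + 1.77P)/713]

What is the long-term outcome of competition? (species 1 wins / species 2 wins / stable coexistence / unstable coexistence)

Compare the nullcline intercepts: K1/α12 = 123/0.19 = 647 < K2 = 713; K2/α21 = 713/1.77 = 403 > K1 = 123.
Since the inequalities point opposite ways, species 2 can invade but species 1 cannot.

species 2 excludes species 1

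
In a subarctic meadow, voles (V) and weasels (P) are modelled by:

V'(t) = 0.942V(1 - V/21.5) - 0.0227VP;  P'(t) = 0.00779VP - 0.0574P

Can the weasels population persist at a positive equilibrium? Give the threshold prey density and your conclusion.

Threshold V = 7.37; K > 7.37, so yes, the predator persists.

The predator equation gives dP/dt > 0 only when V > 0.0574/0.00779 = 7.37.
Without the predator, V → K = 21.5. Since 21.5 > 7.37, the predator can invade and persist.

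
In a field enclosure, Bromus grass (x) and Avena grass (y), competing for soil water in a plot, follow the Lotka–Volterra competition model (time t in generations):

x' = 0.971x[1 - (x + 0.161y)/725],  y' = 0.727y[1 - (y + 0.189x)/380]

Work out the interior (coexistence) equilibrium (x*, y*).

Setting both brackets to zero gives the nullclines x + 0.161y = 725 and 0.189x + y = 380.
Substituting y = 380 - 0.189x into the first: x(1 - 0.161·0.189) = 725 - 0.161·380.
So x* = 664/0.97 = 685, and then y* = 380 - 0.189·685 = 251.

x* ≈ 685, y* ≈ 251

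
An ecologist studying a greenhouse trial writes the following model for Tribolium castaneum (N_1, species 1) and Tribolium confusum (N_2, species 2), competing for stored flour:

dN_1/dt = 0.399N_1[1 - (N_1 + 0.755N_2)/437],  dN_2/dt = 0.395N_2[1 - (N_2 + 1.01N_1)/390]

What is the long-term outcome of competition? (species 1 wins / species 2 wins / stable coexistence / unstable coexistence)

species 1 excludes species 2

Compare the nullcline intercepts: K1/α12 = 437/0.755 = 579 > K2 = 390; K2/α21 = 390/1.01 = 386 < K1 = 437.
Since the inequalities point opposite ways, species 1 can invade but species 2 cannot.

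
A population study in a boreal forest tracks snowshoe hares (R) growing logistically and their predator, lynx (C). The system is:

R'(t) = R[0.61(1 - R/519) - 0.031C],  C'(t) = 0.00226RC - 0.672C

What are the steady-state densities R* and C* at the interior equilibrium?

From dC/dt = 0 with C > 0: 0.00226R* = 0.672, so R* = 297.
Substitute into dR/dt = 0: 0.61(1 - 297/519) = 0.031C*.
The bracket is 0.427, giving C* = 0.261/0.031 = 8.4.

R* ≈ 297, C* ≈ 8.4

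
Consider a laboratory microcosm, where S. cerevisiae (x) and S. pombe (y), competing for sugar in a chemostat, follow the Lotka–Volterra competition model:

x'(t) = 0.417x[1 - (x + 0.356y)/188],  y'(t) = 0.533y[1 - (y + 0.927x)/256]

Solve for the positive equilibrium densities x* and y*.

Setting both brackets to zero gives the nullclines x + 0.356y = 188 and 0.927x + y = 256.
Substituting y = 256 - 0.927x into the first: x(1 - 0.356·0.927) = 188 - 0.356·256.
So x* = 96.9/0.67 = 145, and then y* = 256 - 0.927·145 = 122.

x* ≈ 145, y* ≈ 122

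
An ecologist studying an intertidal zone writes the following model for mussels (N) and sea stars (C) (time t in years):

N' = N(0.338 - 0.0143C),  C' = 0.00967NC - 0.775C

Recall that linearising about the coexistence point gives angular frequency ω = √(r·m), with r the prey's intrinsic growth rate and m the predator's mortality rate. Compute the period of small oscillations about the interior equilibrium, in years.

Here r = 0.338 and m = 0.775, so r·m = 0.262.
ω = √0.262 = 0.512 per year, hence T = 2π/ω ≈ 12.3 years.

T ≈ 12.3 years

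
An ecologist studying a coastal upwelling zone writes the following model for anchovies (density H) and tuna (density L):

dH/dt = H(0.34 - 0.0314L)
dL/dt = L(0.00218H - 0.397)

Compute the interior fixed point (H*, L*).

Set dL/dt = 0 with L > 0: 0.00218H - 0.397 = 0, so H* = 0.397/0.00218 = 182.
Set dH/dt = 0 with H > 0: 0.34 - 0.0314L = 0, so L* = 0.34/0.0314 = 10.8.

H* ≈ 182, L* ≈ 10.8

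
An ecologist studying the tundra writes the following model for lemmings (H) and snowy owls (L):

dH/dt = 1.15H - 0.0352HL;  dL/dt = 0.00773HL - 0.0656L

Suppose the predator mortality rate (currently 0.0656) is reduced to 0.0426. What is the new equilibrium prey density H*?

At the interior fixed point, setting dL/dt = 0 with L > 0 fixes H* = (predator death rate)/(HL coefficient) — independent of the other coefficients.
With the change, H* = 0.0426/0.00773 = 5.51; it falls from 8.49.

H* ≈ 5.51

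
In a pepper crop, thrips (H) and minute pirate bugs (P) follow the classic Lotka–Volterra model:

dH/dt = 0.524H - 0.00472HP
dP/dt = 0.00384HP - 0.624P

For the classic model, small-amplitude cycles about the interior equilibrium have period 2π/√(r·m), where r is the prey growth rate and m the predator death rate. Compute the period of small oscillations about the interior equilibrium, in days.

T ≈ 11 days

Here r = 0.524 and m = 0.624, so r·m = 0.327.
ω = √0.327 = 0.572 per day, hence T = 2π/ω ≈ 11 days.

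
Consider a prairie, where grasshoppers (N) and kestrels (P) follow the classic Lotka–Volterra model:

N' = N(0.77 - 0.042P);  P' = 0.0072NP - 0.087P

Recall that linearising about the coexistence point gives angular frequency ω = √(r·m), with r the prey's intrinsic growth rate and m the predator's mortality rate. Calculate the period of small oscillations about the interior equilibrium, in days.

Here r = 0.77 and m = 0.087, so r·m = 0.067.
ω = √0.067 = 0.259 per day, hence T = 2π/ω ≈ 24.3 days.

T ≈ 24.3 days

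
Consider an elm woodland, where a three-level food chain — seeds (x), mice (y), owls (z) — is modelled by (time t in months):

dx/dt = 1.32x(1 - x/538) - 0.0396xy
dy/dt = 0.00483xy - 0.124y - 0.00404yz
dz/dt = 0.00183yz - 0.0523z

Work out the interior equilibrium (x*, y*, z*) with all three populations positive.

From dz/dt = 0: 0.00183y* = 0.0523, so y* = 28.6.
From dx/dt = 0: 1.32(1 - x*/538) = 0.0396·28.6, giving x* = 538·(1 - 0.857) = 76.7.
From dy/dt = 0: 0.00483·76.7 - 0.124 = 0.00404z*, so z* = 0.247/0.00404 = 61.

x* ≈ 76.7, y* ≈ 28.6, z* ≈ 61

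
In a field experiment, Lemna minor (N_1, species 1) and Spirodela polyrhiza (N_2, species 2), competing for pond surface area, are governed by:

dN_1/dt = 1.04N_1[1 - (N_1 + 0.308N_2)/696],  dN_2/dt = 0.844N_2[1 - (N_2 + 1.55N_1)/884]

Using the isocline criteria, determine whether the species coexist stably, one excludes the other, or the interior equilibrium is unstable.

species 1 excludes species 2

Compare the nullcline intercepts: K1/α12 = 696/0.308 = 2260 > K2 = 884; K2/α21 = 884/1.55 = 570 < K1 = 696.
Since the inequalities point opposite ways, species 1 can invade but species 2 cannot.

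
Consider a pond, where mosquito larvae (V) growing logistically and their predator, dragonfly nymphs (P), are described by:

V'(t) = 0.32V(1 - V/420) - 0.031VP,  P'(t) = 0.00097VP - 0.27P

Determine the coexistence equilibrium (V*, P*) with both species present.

From dP/dt = 0 with P > 0: 0.00097V* = 0.27, so V* = 278.
Substitute into dV/dt = 0: 0.32(1 - 278/420) = 0.031P*.
The bracket is 0.337, giving P* = 0.108/0.031 = 3.48.

V* ≈ 278, P* ≈ 3.48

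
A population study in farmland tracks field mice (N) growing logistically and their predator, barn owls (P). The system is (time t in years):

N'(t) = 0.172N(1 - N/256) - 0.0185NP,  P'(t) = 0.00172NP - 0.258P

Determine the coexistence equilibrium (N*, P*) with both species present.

N* ≈ 150, P* ≈ 3.85

From dP/dt = 0 with P > 0: 0.00172N* = 0.258, so N* = 150.
Substitute into dN/dt = 0: 0.172(1 - 150/256) = 0.0185P*.
The bracket is 0.414, giving P* = 0.0712/0.0185 = 3.85.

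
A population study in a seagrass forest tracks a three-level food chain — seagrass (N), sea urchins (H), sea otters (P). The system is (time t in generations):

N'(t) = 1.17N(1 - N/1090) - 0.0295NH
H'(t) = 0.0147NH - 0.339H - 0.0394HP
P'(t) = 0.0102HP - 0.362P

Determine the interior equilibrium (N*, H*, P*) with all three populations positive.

From dP/dt = 0: 0.0102H* = 0.362, so H* = 35.5.
From dN/dt = 0: 1.17(1 - N*/1090) = 0.0295·35.5, giving N* = 1090·(1 - 0.895) = 115.
From dH/dt = 0: 0.0147·115 - 0.339 = 0.0394P*, so P* = 1.35/0.0394 = 34.2.

N* ≈ 115, H* ≈ 35.5, P* ≈ 34.2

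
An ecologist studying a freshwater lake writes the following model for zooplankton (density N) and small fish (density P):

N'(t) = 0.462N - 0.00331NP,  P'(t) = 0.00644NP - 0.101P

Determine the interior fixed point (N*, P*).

N* ≈ 15.7, P* ≈ 140

Set dP/dt = 0 with P > 0: 0.00644N - 0.101 = 0, so N* = 0.101/0.00644 = 15.7.
Set dN/dt = 0 with N > 0: 0.462 - 0.00331P = 0, so P* = 0.462/0.00331 = 140.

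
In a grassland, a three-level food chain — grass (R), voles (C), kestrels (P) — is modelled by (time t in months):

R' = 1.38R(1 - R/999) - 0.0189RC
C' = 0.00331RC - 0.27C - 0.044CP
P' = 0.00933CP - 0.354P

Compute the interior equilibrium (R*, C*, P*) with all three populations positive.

R* ≈ 480, C* ≈ 37.9, P* ≈ 30

From dP/dt = 0: 0.00933C* = 0.354, so C* = 37.9.
From dR/dt = 0: 1.38(1 - R*/999) = 0.0189·37.9, giving R* = 999·(1 - 0.52) = 480.
From dC/dt = 0: 0.00331·480 - 0.27 = 0.044P*, so P* = 1.32/0.044 = 30.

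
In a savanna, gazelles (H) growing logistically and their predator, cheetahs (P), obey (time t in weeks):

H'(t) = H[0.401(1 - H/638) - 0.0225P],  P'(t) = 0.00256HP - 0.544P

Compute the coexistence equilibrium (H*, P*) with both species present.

From dP/dt = 0 with P > 0: 0.00256H* = 0.544, so H* = 212.
Substitute into dH/dt = 0: 0.401(1 - 212/638) = 0.0225P*.
The bracket is 0.667, giving P* = 0.267/0.0225 = 11.9.

H* ≈ 212, P* ≈ 11.9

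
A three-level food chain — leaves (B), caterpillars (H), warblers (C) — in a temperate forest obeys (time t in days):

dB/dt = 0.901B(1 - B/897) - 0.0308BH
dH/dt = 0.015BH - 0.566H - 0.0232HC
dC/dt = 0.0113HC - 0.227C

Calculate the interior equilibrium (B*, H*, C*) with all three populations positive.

B* ≈ 281, H* ≈ 20.1, C* ≈ 157

From dC/dt = 0: 0.0113H* = 0.227, so H* = 20.1.
From dB/dt = 0: 0.901(1 - B*/897) = 0.0308·20.1, giving B* = 897·(1 - 0.687) = 281.
From dH/dt = 0: 0.015·281 - 0.566 = 0.0232C*, so C* = 3.65/0.0232 = 157.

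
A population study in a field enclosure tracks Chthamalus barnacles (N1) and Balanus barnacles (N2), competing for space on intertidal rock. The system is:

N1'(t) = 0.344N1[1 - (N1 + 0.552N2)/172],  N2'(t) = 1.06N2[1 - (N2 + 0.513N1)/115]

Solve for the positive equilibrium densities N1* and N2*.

Setting both brackets to zero gives the nullclines N1 + 0.552N2 = 172 and 0.513N1 + N2 = 115.
Substituting N2 = 115 - 0.513N1 into the first: N1(1 - 0.552·0.513) = 172 - 0.552·115.
So N1* = 109/0.717 = 151, and then N2* = 115 - 0.513·151 = 37.3.

N1* ≈ 151, N2* ≈ 37.3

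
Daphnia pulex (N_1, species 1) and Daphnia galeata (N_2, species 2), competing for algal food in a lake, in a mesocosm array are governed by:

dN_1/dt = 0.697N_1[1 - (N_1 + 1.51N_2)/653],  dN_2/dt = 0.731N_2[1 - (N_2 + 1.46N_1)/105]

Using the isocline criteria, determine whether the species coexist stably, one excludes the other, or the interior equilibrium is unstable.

species 1 excludes species 2

Compare the nullcline intercepts: K1/α12 = 653/1.51 = 432 > K2 = 105; K2/α21 = 105/1.46 = 71.9 < K1 = 653.
Since the inequalities point opposite ways, species 1 can invade but species 2 cannot.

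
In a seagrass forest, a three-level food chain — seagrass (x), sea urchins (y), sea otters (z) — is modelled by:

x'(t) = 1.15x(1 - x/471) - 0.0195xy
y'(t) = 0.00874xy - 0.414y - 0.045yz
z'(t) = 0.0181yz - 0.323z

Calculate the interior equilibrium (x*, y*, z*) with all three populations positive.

x* ≈ 328, y* ≈ 17.8, z* ≈ 54.6

From dz/dt = 0: 0.0181y* = 0.323, so y* = 17.8.
From dx/dt = 0: 1.15(1 - x*/471) = 0.0195·17.8, giving x* = 471·(1 - 0.303) = 328.
From dy/dt = 0: 0.00874·328 - 0.414 = 0.045z*, so z* = 2.46/0.045 = 54.6.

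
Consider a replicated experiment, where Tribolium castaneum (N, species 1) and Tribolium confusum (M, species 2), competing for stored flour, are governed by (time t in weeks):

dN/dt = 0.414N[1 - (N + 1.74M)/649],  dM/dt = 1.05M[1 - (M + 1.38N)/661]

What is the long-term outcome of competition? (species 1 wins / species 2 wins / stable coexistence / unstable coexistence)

Compare the nullcline intercepts: K1/α12 = 649/1.74 = 373 < K2 = 661; K2/α21 = 661/1.38 = 479 < K1 = 649.
Since both are reversed, neither can invade when rare; the interior point is a saddle.

unstable coexistence (outcome depends on initial conditions)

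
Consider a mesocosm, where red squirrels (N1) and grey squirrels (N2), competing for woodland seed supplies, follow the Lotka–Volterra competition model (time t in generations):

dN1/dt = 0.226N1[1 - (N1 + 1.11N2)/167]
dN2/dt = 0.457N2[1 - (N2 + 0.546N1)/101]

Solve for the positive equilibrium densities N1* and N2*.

Setting both brackets to zero gives the nullclines N1 + 1.11N2 = 167 and 0.546N1 + N2 = 101.
Substituting N2 = 101 - 0.546N1 into the first: N1(1 - 1.11·0.546) = 167 - 1.11·101.
So N1* = 54.9/0.394 = 139, and then N2* = 101 - 0.546·139 = 24.9.

N1* ≈ 139, N2* ≈ 24.9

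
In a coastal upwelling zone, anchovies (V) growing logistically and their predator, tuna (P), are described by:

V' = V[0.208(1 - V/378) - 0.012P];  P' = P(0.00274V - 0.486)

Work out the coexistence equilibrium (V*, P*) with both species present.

V* ≈ 177, P* ≈ 9.2

From dP/dt = 0 with P > 0: 0.00274V* = 0.486, so V* = 177.
Substitute into dV/dt = 0: 0.208(1 - 177/378) = 0.012P*.
The bracket is 0.531, giving P* = 0.11/0.012 = 9.2.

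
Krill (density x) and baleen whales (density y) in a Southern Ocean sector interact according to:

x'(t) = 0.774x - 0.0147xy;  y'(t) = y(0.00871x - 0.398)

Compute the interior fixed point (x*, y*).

x* ≈ 45.7, y* ≈ 52.7

Set dy/dt = 0 with y > 0: 0.00871x - 0.398 = 0, so x* = 0.398/0.00871 = 45.7.
Set dx/dt = 0 with x > 0: 0.774 - 0.0147y = 0, so y* = 0.774/0.0147 = 52.7.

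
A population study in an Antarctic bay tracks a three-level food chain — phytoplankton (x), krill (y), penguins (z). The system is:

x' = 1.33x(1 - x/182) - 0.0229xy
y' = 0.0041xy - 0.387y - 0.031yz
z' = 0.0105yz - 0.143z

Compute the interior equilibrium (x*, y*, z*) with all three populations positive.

From dz/dt = 0: 0.0105y* = 0.143, so y* = 13.6.
From dx/dt = 0: 1.33(1 - x*/182) = 0.0229·13.6, giving x* = 182·(1 - 0.234) = 139.
From dy/dt = 0: 0.0041·139 - 0.387 = 0.031z*, so z* = 0.184/0.031 = 5.94.

x* ≈ 139, y* ≈ 13.6, z* ≈ 5.94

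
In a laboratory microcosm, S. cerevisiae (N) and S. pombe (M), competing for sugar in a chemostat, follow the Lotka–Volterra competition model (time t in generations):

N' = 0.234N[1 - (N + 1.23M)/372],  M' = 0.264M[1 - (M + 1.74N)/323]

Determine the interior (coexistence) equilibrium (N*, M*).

Setting both brackets to zero gives the nullclines N + 1.23M = 372 and 1.74N + M = 323.
Substituting M = 323 - 1.74N into the first: N(1 - 1.23·1.74) = 372 - 1.23·323.
So N* = -25.3/-1.14 = 22.2, and then M* = 323 - 1.74·22.2 = 284.

N* ≈ 22.2, M* ≈ 284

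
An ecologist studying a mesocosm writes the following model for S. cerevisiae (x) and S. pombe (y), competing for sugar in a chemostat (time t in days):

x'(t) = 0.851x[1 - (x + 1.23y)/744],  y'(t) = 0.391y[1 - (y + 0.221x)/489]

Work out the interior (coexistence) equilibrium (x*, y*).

x* ≈ 196, y* ≈ 446

Setting both brackets to zero gives the nullclines x + 1.23y = 744 and 0.221x + y = 489.
Substituting y = 489 - 0.221x into the first: x(1 - 1.23·0.221) = 744 - 1.23·489.
So x* = 143/0.728 = 196, and then y* = 489 - 0.221·196 = 446.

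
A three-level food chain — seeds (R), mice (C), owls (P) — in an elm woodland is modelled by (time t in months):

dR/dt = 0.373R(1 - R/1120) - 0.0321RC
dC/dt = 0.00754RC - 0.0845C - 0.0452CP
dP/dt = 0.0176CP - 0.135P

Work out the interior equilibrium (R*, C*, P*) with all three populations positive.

From dP/dt = 0: 0.0176C* = 0.135, so C* = 7.67.
From dR/dt = 0: 0.373(1 - R*/1120) = 0.0321·7.67, giving R* = 1120·(1 - 0.66) = 381.
From dC/dt = 0: 0.00754·381 - 0.0845 = 0.0452P*, so P* = 2.79/0.0452 = 61.6.

R* ≈ 381, C* ≈ 7.67, P* ≈ 61.6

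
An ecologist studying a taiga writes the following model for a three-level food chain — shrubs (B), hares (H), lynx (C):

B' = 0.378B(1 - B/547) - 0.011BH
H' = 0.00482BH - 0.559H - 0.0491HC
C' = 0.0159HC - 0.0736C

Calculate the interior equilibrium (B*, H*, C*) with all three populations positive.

From dC/dt = 0: 0.0159H* = 0.0736, so H* = 4.63.
From dB/dt = 0: 0.378(1 - B*/547) = 0.011·4.63, giving B* = 547·(1 - 0.135) = 473.
From dH/dt = 0: 0.00482·473 - 0.559 = 0.0491C*, so C* = 1.72/0.0491 = 35.1.

B* ≈ 473, H* ≈ 4.63, C* ≈ 35.1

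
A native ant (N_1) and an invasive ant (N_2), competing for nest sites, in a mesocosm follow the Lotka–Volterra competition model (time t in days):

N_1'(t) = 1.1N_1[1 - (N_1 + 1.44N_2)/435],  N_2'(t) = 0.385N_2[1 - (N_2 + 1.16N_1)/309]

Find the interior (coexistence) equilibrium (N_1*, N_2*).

Setting both brackets to zero gives the nullclines N_1 + 1.44N_2 = 435 and 1.16N_1 + N_2 = 309.
Substituting N_2 = 309 - 1.16N_1 into the first: N_1(1 - 1.44·1.16) = 435 - 1.44·309.
So N_1* = -9.96/-0.67 = 14.9, and then N_2* = 309 - 1.16·14.9 = 292.

N_1* ≈ 14.9, N_2* ≈ 292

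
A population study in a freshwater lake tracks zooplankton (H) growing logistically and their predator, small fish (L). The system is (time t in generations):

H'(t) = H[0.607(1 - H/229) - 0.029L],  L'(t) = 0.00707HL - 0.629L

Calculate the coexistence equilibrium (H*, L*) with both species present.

H* ≈ 89, L* ≈ 12.8

From dL/dt = 0 with L > 0: 0.00707H* = 0.629, so H* = 89.
Substitute into dH/dt = 0: 0.607(1 - 89/229) = 0.029L*.
The bracket is 0.611, giving L* = 0.371/0.029 = 12.8.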